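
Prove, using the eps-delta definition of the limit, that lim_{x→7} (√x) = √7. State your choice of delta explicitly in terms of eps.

Let eps > 0 be given. We want delta > 0 such that 0 < |x − 7| < delta implies |√x − √7| < eps.
Rationalise: √x − √7 = (x − 7)/(√x + √7), so |√x − √7| = |x − 7|/(√x + √7).
Restrict delta ≤ 7 so that |x − 7| < 7 forces x > 0, and then √x + √7 > √7.
Hence |√x − √7| < |x − 7|/√7, which is < eps once |x − 7| < √7·eps.
Take delta = min(7, √7·eps). If 0 < |x − 7| < delta then x > 0 and |√x − √7| < |x − 7|/√7 < eps.

delta = min(7, √7·eps)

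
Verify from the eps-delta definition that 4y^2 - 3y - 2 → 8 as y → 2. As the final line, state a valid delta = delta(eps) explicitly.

delta = min(1, eps/17)

Suppose eps > 0. We want delta > 0 such that 0 < |y − 2| < delta implies |(4y^2 - 3y - 2) − 8| < eps.
(4y^2 - 3y - 2) − 8 = 4y^2 - 3y - 10 = (y − 2)(4y + 5).
So |(4y^2 - 3y - 2) − 8| = |y − 2|·|4y + 5|.
Assume first that |y − 2| < 1, so |y| < 3. Then |4y + 5| ≤ 4·3 + 5 = 17.
Hence |(4y^2 - 3y - 2) − 8| ≤ 17|y − 2| < eps provided |y − 2| < eps/17.
Take delta = min(1, eps/17). Then 0 < |y − 2| < delta gives both |y − 2| < 1 and |y − 2| < eps/17, so |(4y^2 - 3y - 2) − 8| < eps.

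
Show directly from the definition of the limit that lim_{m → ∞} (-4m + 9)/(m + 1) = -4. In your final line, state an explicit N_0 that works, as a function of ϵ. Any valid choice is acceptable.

N_0 = 13/ϵ

Fix ϵ > 0. For m ≥ 1, |(-4m + 9)/(m + 1) + 4| = |13|/((m + 1)) = 13/((m + 1)).
Since m + 1 ≥ m for m ≥ 1, this is ≤ 13/(m) = 13/m.
So |(-4m + 9)/(m + 1) + 4| < ϵ whenever m > 13/ϵ.
Take N_0 = 13/ϵ. If m > N_0 then |(-4m + 9)/(m + 1) + 4| ≤ 13/m < ϵ.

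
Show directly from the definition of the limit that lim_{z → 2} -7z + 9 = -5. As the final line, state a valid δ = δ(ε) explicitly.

Suppose ε > 0. We need δ > 0 so that 0 < |z − 2| < δ implies |(-7z + 9) + 5| < ε.
|(-7z + 9) + 5| = |-7z + 14| = 7|z − 2|.
So 7|z − 2| < ε exactly when |z − 2| < ε/7.
Choosing δ = ε/7 gives |(-7z + 9) + 5| = 7|z − 2| < ε whenever |z − 2| < δ.

δ = ε/7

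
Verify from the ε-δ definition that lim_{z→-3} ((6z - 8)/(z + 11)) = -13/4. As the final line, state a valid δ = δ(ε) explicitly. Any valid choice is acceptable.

Suppose ε > 0. We want δ > 0 with 0 < |z + 3| < δ ⇒ |(6z - 8)/(z + 11) + 13/4| < ε.
Combining over a common denominator, (6z - 8)/(z + 11) + 13/4 = [(6z - 8)·8 − (-26)·(z + 11)] / [8·(z + 11)] = 74(z + 3) / (8(z + 11)).
So |(6z - 8)/(z + 11) + 13/4| = 74|z + 3| / (8·|z + 11|).
Require δ ≤ 4, so |z + 11| ≥ |8| − |z + 3| > 8 − 4 = 4.
Hence |(6z - 8)/(z + 11) + 13/4| < 74|z + 3|/(8·4) = (37/16)|z + 3|, which is < ε once |z + 3| < (16/37)ε.
Take δ = min(4, (16/37)ε). Then 0 < |z + 3| < δ forces both bounds, so |(6z - 8)/(z + 11) + 13/4| < ε.

δ = min(4, (16/37)ε)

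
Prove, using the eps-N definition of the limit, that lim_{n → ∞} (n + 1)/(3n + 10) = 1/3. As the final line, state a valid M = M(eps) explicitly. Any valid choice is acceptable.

M = (7/9)/eps

Let eps > 0. For n ≥ 1, |(n + 1)/(3n + 10) − (1/3)| = |-7|/(3(3n + 10)) = 7/(3(3n + 10)).
Since 3n + 10 ≥ 3n for n ≥ 1, this is ≤ 7/(3·3n) = (7/9)/n.
So |(n + 1)/(3n + 10) − (1/3)| < eps whenever n > (7/9)/eps.
Take M = (7/9)/eps. If n > M then |(n + 1)/(3n + 10) − (1/3)| ≤ (7/9)/n < eps.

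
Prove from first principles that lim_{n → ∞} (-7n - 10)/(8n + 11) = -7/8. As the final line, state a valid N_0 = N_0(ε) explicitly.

Suppose ε > 0. For n ≥ 1, |(-7n - 10)/(8n + 11) + 7/8| = |-3|/(8(8n + 11)) = 3/(8(8n + 11)).
Since 8n + 11 ≥ 8n for n ≥ 1, this is ≤ 3/(8·8n) = (3/64)/n.
So |(-7n - 10)/(8n + 11) + 7/8| < ε whenever n > (3/64)/ε.
Take N_0 = (3/64)/ε. If n > N_0 then |(-7n - 10)/(8n + 11) + 7/8| ≤ (3/64)/n < ε.

N_0 = (3/64)/ε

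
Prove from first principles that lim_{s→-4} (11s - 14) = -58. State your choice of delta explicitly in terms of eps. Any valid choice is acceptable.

Fix eps > 0. We need delta > 0 so that 0 < |s + 4| < delta implies |(11s - 14) + 58| < eps.
|(11s - 14) + 58| = |11s + 44| = 11|s + 4|.
So 11|s + 4| < eps exactly when |s + 4| < eps/11.
Choosing delta = eps/11 gives |(11s - 14) + 58| = 11|s + 4| < eps whenever |s + 4| < delta.

delta = eps/11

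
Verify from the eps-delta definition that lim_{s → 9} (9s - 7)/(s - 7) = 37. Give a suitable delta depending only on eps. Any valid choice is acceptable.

delta = min(1, (1/28)eps)

Suppose eps > 0. We want delta > 0 with 0 < |s − 9| < delta ⇒ |(9s - 7)/(s - 7) − 37| < eps.
Combining over a common denominator, (9s - 7)/(s - 7) − 37 = [(9s - 7)·2 − 74·(s - 7)] / [2·(s - 7)] = -56(s − 9) / (2(s - 7)).
So |(9s - 7)/(s - 7) − 37| = 56|s − 9| / (2·|s − 7|).
Require delta ≤ 1, so |s − 7| ≥ |2| − |s − 9| > 2 − 1 = 1.
Hence |(9s - 7)/(s - 7) − 37| < 56|s − 9|/(2·1) = 28|s − 9|, which is < eps once |s − 9| < (1/28)eps.
Take delta = min(1, (1/28)eps). Then 0 < |s − 9| < delta forces both bounds, so |(9s - 7)/(s - 7) − 37| < eps.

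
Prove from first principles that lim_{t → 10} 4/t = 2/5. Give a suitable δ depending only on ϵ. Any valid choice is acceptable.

Let ϵ > 0 be given. We seek δ > 0 such that 0 < |t − 10| < δ implies |4/t − (2/5)| < ϵ.
|4/t − (2/5)| = 4·|10 − t|/(10·|t|) = 4|t − 10|/(10|t|).
Require δ ≤ 5 so that |t| > 10 − 5 = 5, hence 10|t| > 50.
Then |4/t − (2/5)| < 4|t − 10|/50, which is < ϵ when |t − 10| < (25/2)ϵ.
Take δ = min(5, (25/2)ϵ). Then 0 < |t − 10| < δ gives both |t − 10| < 5 and |t − 10| < (25/2)ϵ, so |4/t − (2/5)| < ϵ.

δ = min(5, (25/2)ϵ)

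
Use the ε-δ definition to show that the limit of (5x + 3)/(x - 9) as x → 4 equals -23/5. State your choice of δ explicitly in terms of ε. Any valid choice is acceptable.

δ = min(5/2, (25/96)ε)

Let ε > 0 be given. We want δ > 0 with 0 < |x − 4| < δ ⇒ |(5x + 3)/(x - 9) + 23/5| < ε.
Combining over a common denominator, (5x + 3)/(x - 9) + 23/5 = [(5x + 3)·(-5) − 23·(x - 9)] / [(-5)·(x - 9)] = -48(x − 4) / ((-5)(x - 9)).
So |(5x + 3)/(x - 9) + 23/5| = 48|x − 4| / (5·|x − 9|).
Restrict δ ≤ 5/2. Then |x − 4| < 5/2 gives |x − 9| = |(x − 4) + (-5)| ≥ 5 − 5/2 = 5/2.
Hence |(5x + 3)/(x - 9) + 23/5| < 48|x − 4|/(5·(5/2)) = (96/25)|x − 4|, which is < ε once |x − 4| < (25/96)ε.
Take δ = min(5/2, (25/96)ε). Then 0 < |x − 4| < δ forces both bounds, so |(5x + 3)/(x - 9) + 23/5| < ε.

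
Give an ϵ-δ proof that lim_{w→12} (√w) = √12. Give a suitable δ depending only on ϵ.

δ = min(12, √12·ϵ)

Fix ϵ > 0. We want δ > 0 such that 0 < |w − 12| < δ implies |√w − √12| < ϵ.
Multiplying by the conjugate, |√w − √12| = |w − 12|/(√w + √12).
Restrict δ ≤ 12 so that |w − 12| < 12 forces w > 0, and then √w + √12 > √12.
Hence |√w − √12| < |w − 12|/√12, which is < ϵ once |w − 12| < √12·ϵ.
Take δ = min(12, √12·ϵ). If 0 < |w − 12| < δ then w > 0 and |√w − √12| < |w − 12|/√12 < ϵ.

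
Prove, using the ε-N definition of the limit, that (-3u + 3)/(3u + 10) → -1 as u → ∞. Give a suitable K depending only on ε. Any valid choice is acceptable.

K = (13/3)/ε

Let ε > 0 be given. We seek K > 0 such that u > K implies |(-3u + 3)/(3u + 10) + 1| < ε.
(-3u + 3)/(3u + 10) + 1 = (3(-3u + 3) − (-3)(3u + 10)) / (3(3u + 10)) = 39/(3(3u + 10)).
For u > 0 we have 3u + 10 > 3u, so |(-3u + 3)/(3u + 10) + 1| = 39/(3(3u + 10)) < 39/(3·3u) = (13/3)/u.
Thus |(-3u + 3)/(3u + 10) + 1| < ε whenever u > (13/3)/ε.
Take K = (13/3)/ε. If u > K then |(-3u + 3)/(3u + 10) + 1| < (13/3)/u < ε.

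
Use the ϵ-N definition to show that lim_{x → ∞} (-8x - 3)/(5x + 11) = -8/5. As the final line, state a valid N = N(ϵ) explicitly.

Fix ϵ > 0. We seek N > 0 such that x > N implies |(-8x - 3)/(5x + 11) + 8/5| < ϵ.
(-8x - 3)/(5x + 11) + 8/5 = (5(-8x - 3) − (-8)(5x + 11)) / (5(5x + 11)) = 73/(5(5x + 11)).
For x > 0 we have 5x + 11 > 5x, so |(-8x - 3)/(5x + 11) + 8/5| = 73/(5(5x + 11)) < 73/(5·5x) = (73/25)/x.
Thus |(-8x - 3)/(5x + 11) + 8/5| < ϵ whenever x > (73/25)/ϵ.
Take N = (73/25)/ϵ. If x > N then |(-8x - 3)/(5x + 11) + 8/5| < (73/25)/x < ϵ.

N = (73/25)/ϵ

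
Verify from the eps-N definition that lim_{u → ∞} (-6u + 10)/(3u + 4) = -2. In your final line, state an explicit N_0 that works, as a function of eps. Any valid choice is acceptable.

Let eps > 0 be given. We seek N_0 > 0 such that u > N_0 implies |(-6u + 10)/(3u + 4) + 2| < eps.
(-6u + 10)/(3u + 4) + 2 = (3(-6u + 10) − (-6)(3u + 4)) / (3(3u + 4)) = 54/(3(3u + 4)).
For u > 0 we have 3u + 4 > 3u, so |(-6u + 10)/(3u + 4) + 2| = 54/(3(3u + 4)) < 54/(3·3u) = 6/u.
Thus |(-6u + 10)/(3u + 4) + 2| < eps whenever u > 6/eps.
Take N_0 = 6/eps. If u > N_0 then |(-6u + 10)/(3u + 4) + 2| < 6/u < eps.

N_0 = 6/eps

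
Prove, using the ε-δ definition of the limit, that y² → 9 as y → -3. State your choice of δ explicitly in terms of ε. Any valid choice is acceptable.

Let ε > 0. We seek δ > 0 with 0 < |y + 3| < δ ⇒ |y² − 9| < ε.
Factor: y² − 9 = (y + 3)(y - 3), so |y² − 9| = |y + 3|·|y - 3|.
Impose δ ≤ 2 so that |y| < 5; then |y - 3| ≤ 8.
Hence |y² − 9| ≤ 8|y + 3|, which is < ε once |y + 3| < ε/8.
Take δ = min(2, ε/8). If 0 < |y + 3| < δ then both bounds hold and |y² − 9| ≤ 8|y + 3| < 8·(ε/8) = ε.

δ = min(2, ε/8)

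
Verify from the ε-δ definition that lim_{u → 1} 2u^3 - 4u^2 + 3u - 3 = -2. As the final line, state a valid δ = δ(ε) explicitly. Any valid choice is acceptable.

Let ε > 0 be given. We want δ > 0 such that 0 < |u − 1| < δ implies |(2u^3 - 4u^2 + 3u - 3) + 2| < ε.
(2u^3 - 4u^2 + 3u - 3) + 2 = 2u^3 - 4u^2 + 3u - 1 = (u − 1)(2u^2 - 2u + 1).
So |(2u^3 - 4u^2 + 3u - 3) + 2| = |u − 1|·|2u^2 - 2u + 1|.
Require δ ≤ 1. Then |u − 1| < 1 gives |u| < 2, and by the triangle inequality |2u^2 - 2u + 1| ≤ 2·2^2 + 2·2 + 1 = 13.
Hence |(2u^3 - 4u^2 + 3u - 3) + 2| ≤ 13|u − 1| < ε provided |u − 1| < ε/13.
Choosing δ = min(1, ε/13) ensures both conditions, hence |(2u^3 - 4u^2 + 3u - 3) + 2| < ε.

δ = min(1, ε/13)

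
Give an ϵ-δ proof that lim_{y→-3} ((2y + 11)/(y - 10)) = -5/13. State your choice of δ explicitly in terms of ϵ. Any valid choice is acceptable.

δ = min(13/2, (169/62)ϵ)

Fix ϵ > 0. We want δ > 0 with 0 < |y + 3| < δ ⇒ |(2y + 11)/(y - 10) + 5/13| < ϵ.
Combining over a common denominator, (2y + 11)/(y - 10) + 5/13 = [(2y + 11)·(-13) − 5·(y - 10)] / [(-13)·(y - 10)] = -31(y + 3) / ((-13)(y - 10)).
So |(2y + 11)/(y - 10) + 5/13| = 31|y + 3| / (13·|y − 10|).
Require δ ≤ 13/2, so |y − 10| ≥ |-13| − |y + 3| > 13 − 13/2 = 13/2.
Hence |(2y + 11)/(y - 10) + 5/13| < 31|y + 3|/(13·(13/2)) = (62/169)|y + 3|, which is < ϵ once |y + 3| < (169/62)ϵ.
Take δ = min(13/2, (169/62)ϵ). Then 0 < |y + 3| < δ forces both bounds, so |(2y + 11)/(y - 10) + 5/13| < ϵ.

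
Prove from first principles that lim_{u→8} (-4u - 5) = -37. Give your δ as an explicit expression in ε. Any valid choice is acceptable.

δ = ε/4

Let ε > 0. We need δ > 0 so that 0 < |u − 8| < δ implies |(-4u - 5) + 37| < ε.
Since (-4u - 5) + 37 = -4(u − 8), we have |(-4u - 5) + 37| = 4|u − 8|.
Thus it suffices that |u − 8| < ε/4.
Take δ = ε/4. If 0 < |u − 8| < δ then |(-4u - 5) + 37| = 4|u − 8| < 4·(ε/4) = ε.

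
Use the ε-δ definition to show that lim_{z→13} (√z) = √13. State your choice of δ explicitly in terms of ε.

Let ε > 0. We want δ > 0 such that 0 < |z − 13| < δ implies |√z − √13| < ε.
Rationalise: √z − √13 = (z − 13)/(√z + √13), so |√z − √13| = |z − 13|/(√z + √13).
Restrict δ ≤ 13 so that |z − 13| < 13 forces z > 0, and then √z + √13 > √13.
Hence |√z − √13| < |z − 13|/√13, which is < ε once |z − 13| < √13·ε.
Take δ = min(13, √13·ε). If 0 < |z − 13| < δ then z > 0 and |√z − √13| < |z − 13|/√13 < ε.

δ = min(13, √13·ε)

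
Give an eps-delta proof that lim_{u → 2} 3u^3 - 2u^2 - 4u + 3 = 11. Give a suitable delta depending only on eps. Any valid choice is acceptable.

delta = min(2, eps/68)

Let eps > 0 be given. We want delta > 0 such that 0 < |u − 2| < delta implies |(3u^3 - 2u^2 - 4u + 3) − 11| < eps.
(3u^3 - 2u^2 - 4u + 3) − 11 = 3u^3 - 2u^2 - 4u - 8 = (u − 2)(3u^2 + 4u + 4).
So |(3u^3 - 2u^2 - 4u + 3) − 11| = |u − 2|·|3u^2 + 4u + 4|.
Require delta ≤ 2. Then |u − 2| < 2 gives |u| < 4, and by the triangle inequality |3u^2 + 4u + 4| ≤ 3·4^2 + 4·4 + 4 = 68.
Hence |(3u^3 - 2u^2 - 4u + 3) − 11| ≤ 68|u − 2| < eps provided |u − 2| < eps/68.
Take delta = min(2, eps/68). Then 0 < |u − 2| < delta gives both |u − 2| < 2 and |u − 2| < eps/68, so |(3u^3 - 2u^2 - 4u + 3) − 11| < eps.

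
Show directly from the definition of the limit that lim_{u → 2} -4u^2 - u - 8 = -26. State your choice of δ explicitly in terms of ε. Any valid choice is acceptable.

δ = min(1, ε/21)

Suppose ε > 0. We want δ > 0 such that 0 < |u − 2| < δ implies |(-4u^2 - u - 8) + 26| < ε.
(-4u^2 - u - 8) + 26 = -4u^2 - u + 18 = (u − 2)(-4u - 9).
So |(-4u^2 - u - 8) + 26| = |u − 2|·|-4u - 9|.
Require δ ≤ 1. Then |u − 2| < 1 gives |u| < 3, and by the triangle inequality |-4u - 9| ≤ 4·3 + 9 = 21.
Hence |(-4u^2 - u - 8) + 26| ≤ 21|u − 2| < ε provided |u − 2| < ε/21.
Take δ = min(1, ε/21). Then 0 < |u − 2| < δ gives both |u − 2| < 1 and |u − 2| < ε/21, so |(-4u^2 - u - 8) + 26| < ε.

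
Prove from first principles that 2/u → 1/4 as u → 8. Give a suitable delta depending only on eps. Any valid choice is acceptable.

delta = min(4, 16eps)

Suppose eps > 0. We seek delta > 0 such that 0 < |u − 8| < delta implies |2/u − (1/4)| < eps.
|2/u − (1/4)| = 2·|8 − u|/(8·|u|) = 2|u − 8|/(8|u|).
Require delta ≤ 4 so that |u| > 8 − 4 = 4, hence 8|u| > 32.
Then |2/u − (1/4)| < 2|u − 8|/32, which is < eps when |u − 8| < 16eps.
Take delta = min(4, 16eps). Then 0 < |u − 8| < delta gives both |u − 8| < 4 and |u − 8| < 16eps, so |2/u − (1/4)| < eps.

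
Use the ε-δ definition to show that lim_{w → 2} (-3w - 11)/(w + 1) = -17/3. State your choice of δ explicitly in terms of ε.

δ = min(3/2, (9/16)ε)

Fix ε > 0. We want δ > 0 with 0 < |w − 2| < δ ⇒ |(-3w - 11)/(w + 1) + 17/3| < ε.
Combining over a common denominator, (-3w - 11)/(w + 1) + 17/3 = [(-3w - 11)·3 − (-17)·(w + 1)] / [3·(w + 1)] = 8(w − 2) / (3(w + 1)).
So |(-3w - 11)/(w + 1) + 17/3| = 8|w − 2| / (3·|w + 1|).
Restrict δ ≤ 3/2. Then |w − 2| < 3/2 gives |w + 1| = |(w − 2) + 3| ≥ 3 − 3/2 = 3/2.
Hence |(-3w - 11)/(w + 1) + 17/3| < 8|w − 2|/(3·(3/2)) = (16/9)|w − 2|, which is < ε once |w − 2| < (9/16)ε.
Take δ = min(3/2, (9/16)ε). Then 0 < |w − 2| < δ forces both bounds, so |(-3w - 11)/(w + 1) + 17/3| < ε.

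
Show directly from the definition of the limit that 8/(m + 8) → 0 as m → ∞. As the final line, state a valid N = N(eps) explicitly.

Let eps > 0 be given. For m ≥ 1, |8/(m + 8) − 0| = 8/(m + 8) ≤ 8/m.
We need 8/m < eps, i.e. m > 8/eps.
Take N = 8/eps. If m > N then |8/(m + 8)| ≤ 8/m < eps.

N = 8/eps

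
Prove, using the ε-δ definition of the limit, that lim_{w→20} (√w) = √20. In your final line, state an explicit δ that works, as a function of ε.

Suppose ε > 0. We want δ > 0 such that 0 < |w − 20| < δ implies |√w − √20| < ε.
Multiplying by the conjugate, |√w − √20| = |w − 20|/(√w + √20).
Restrict δ ≤ 20 so that |w − 20| < 20 forces w > 0, and then √w + √20 > √20.
Hence |√w − √20| < |w − 20|/√20, which is < ε once |w − 20| < √20·ε.
Take δ = min(20, √20·ε). If 0 < |w − 20| < δ then w > 0 and |√w − √20| < |w − 20|/√20 < ε.

δ = min(20, √20·ε)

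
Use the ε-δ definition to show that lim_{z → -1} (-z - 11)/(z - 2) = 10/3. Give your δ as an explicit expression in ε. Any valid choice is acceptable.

Let ε > 0. We want δ > 0 with 0 < |z + 1| < δ ⇒ |(-z - 11)/(z - 2) − (10/3)| < ε.
Combining over a common denominator, (-z - 11)/(z - 2) − (10/3) = [(-z - 11)·(-3) − (-10)·(z - 2)] / [(-3)·(z - 2)] = 13(z + 1) / ((-3)(z - 2)).
So |(-z - 11)/(z - 2) − (10/3)| = 13|z + 1| / (3·|z − 2|).
Restrict δ ≤ 3/2. Then |z + 1| < 3/2 gives |z − 2| = |(z + 1) + (-3)| ≥ 3 − 3/2 = 3/2.
Hence |(-z - 11)/(z - 2) − (10/3)| < 13|z + 1|/(3·(3/2)) = (26/9)|z + 1|, which is < ε once |z + 1| < (9/26)ε.
Take δ = min(3/2, (9/26)ε). Then 0 < |z + 1| < δ forces both bounds, so |(-z - 11)/(z - 2) − (10/3)| < ε.

δ = min(3/2, (9/26)ε)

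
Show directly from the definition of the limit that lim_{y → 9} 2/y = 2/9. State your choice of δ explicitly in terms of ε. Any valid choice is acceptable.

δ = min(9/2, (81/4)ε)

Let ε > 0 be given. We seek δ > 0 such that 0 < |y − 9| < δ implies |2/y − (2/9)| < ε.
|2/y − (2/9)| = 2·|9 − y|/(9·|y|) = 2|y − 9|/(9|y|).
Restrict δ ≤ 9/2. Then |y − 9| < 9/2 gives |y| > 9/2, so 9|y| > 81/2.
Then |2/y − (2/9)| < 2|y − 9|/(81/2), which is < ε when |y − 9| < (81/4)ε.
Take δ = min(9/2, (81/4)ε). Then 0 < |y − 9| < δ gives both |y − 9| < 9/2 and |y − 9| < (81/4)ε, so |2/y − (2/9)| < ε.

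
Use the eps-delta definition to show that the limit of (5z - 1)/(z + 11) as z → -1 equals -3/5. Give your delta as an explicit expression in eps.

Suppose eps > 0. We want delta > 0 with 0 < |z + 1| < delta ⇒ |(5z - 1)/(z + 11) + 3/5| < eps.
Combining over a common denominator, (5z - 1)/(z + 11) + 3/5 = [(5z - 1)·10 − (-6)·(z + 11)] / [10·(z + 11)] = 56(z + 1) / (10(z + 11)).
So |(5z - 1)/(z + 11) + 3/5| = 56|z + 1| / (10·|z + 11|).
Require delta ≤ 5, so |z + 11| ≥ |10| − |z + 1| > 10 − 5 = 5.
Hence |(5z - 1)/(z + 11) + 3/5| < 56|z + 1|/(10·5) = (28/25)|z + 1|, which is < eps once |z + 1| < (25/28)eps.
Take delta = min(5, (25/28)eps). Then 0 < |z + 1| < delta forces both bounds, so |(5z - 1)/(z + 11) + 3/5| < eps.

delta = min(5, (25/28)eps)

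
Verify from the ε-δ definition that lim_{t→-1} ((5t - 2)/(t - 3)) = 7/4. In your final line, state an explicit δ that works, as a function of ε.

δ = min(2, (8/13)ε)

Suppose ε > 0. We want δ > 0 with 0 < |t + 1| < δ ⇒ |(5t - 2)/(t - 3) − (7/4)| < ε.
Combining over a common denominator, (5t - 2)/(t - 3) − (7/4) = [(5t - 2)·(-4) − (-7)·(t - 3)] / [(-4)·(t - 3)] = -13(t + 1) / ((-4)(t - 3)).
So |(5t - 2)/(t - 3) − (7/4)| = 13|t + 1| / (4·|t − 3|).
Require δ ≤ 2, so |t − 3| ≥ |-4| − |t + 1| > 4 − 2 = 2.
Hence |(5t - 2)/(t - 3) − (7/4)| < 13|t + 1|/(4·2) = (13/8)|t + 1|, which is < ε once |t + 1| < (8/13)ε.
Take δ = min(2, (8/13)ε). Then 0 < |t + 1| < δ forces both bounds, so |(5t - 2)/(t - 3) − (7/4)| < ε.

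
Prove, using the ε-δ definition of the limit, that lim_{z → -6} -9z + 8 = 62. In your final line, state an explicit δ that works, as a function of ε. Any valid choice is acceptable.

Let ε > 0 be given. We need δ > 0 so that 0 < |z + 6| < δ implies |(-9z + 8) − 62| < ε.
Since (-9z + 8) − 62 = -9(z + 6), we have |(-9z + 8) − 62| = 9|z + 6|.
Thus it suffices that |z + 6| < ε/9.
Choosing δ = ε/9 gives |(-9z + 8) − 62| = 9|z + 6| < ε whenever |z + 6| < δ.

δ = ε/9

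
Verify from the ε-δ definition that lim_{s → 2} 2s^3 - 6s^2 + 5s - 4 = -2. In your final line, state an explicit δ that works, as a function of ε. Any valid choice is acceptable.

Let ε > 0 be given. We want δ > 0 such that 0 < |s − 2| < δ implies |(2s^3 - 6s^2 + 5s - 4) + 2| < ε.
(2s^3 - 6s^2 + 5s - 4) + 2 = 2s^3 - 6s^2 + 5s - 2 = (s − 2)(2s^2 - 2s + 1).
So |(2s^3 - 6s^2 + 5s - 4) + 2| = |s − 2|·|2s^2 - 2s + 1|.
Require δ ≤ 1. Then |s − 2| < 1 gives |s| < 3, and by the triangle inequality |2s^2 - 2s + 1| ≤ 2·3^2 + 2·3 + 1 = 25.
Hence |(2s^3 - 6s^2 + 5s - 4) + 2| ≤ 25|s − 2| < ε provided |s − 2| < ε/25.
Choosing δ = min(1, ε/25) ensures both conditions, hence |(2s^3 - 6s^2 + 5s - 4) + 2| < ε.

δ = min(1, ε/25)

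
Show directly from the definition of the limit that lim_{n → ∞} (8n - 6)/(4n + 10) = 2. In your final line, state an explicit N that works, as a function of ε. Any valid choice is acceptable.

N = (13/2)/ε

Fix ε > 0. For n ≥ 1, |(8n - 6)/(4n + 10) − 2| = |-104|/(4(4n + 10)) = 104/(4(4n + 10)).
Since 4n + 10 ≥ 4n for n ≥ 1, this is ≤ 104/(4·4n) = (13/2)/n.
So |(8n - 6)/(4n + 10) − 2| < ε whenever n > (13/2)/ε.
Take N = (13/2)/ε. If n > N then |(8n - 6)/(4n + 10) − 2| ≤ (13/2)/n < ε.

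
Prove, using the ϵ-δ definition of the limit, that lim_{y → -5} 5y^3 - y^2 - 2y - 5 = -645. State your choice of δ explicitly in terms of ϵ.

δ = min(1, ϵ/464)

Let ϵ > 0. We want δ > 0 such that 0 < |y + 5| < δ implies |(5y^3 - y^2 - 2y - 5) + 645| < ϵ.
(5y^3 - y^2 - 2y - 5) + 645 = 5y^3 - y^2 - 2y + 640 = (y + 5)(5y^2 - 26y + 128).
So |(5y^3 - y^2 - 2y - 5) + 645| = |y + 5|·|5y^2 - 26y + 128|.
Require δ ≤ 1. Then |y + 5| < 1 gives |y| < 6, and by the triangle inequality |5y^2 - 26y + 128| ≤ 5·6^2 + 26·6 + 128 = 464.
Hence |(5y^3 - y^2 - 2y - 5) + 645| ≤ 464|y + 5| < ϵ provided |y + 5| < ϵ/464.
Take δ = min(1, ϵ/464). Then 0 < |y + 5| < δ gives both |y + 5| < 1 and |y + 5| < ϵ/464, so |(5y^3 - y^2 - 2y - 5) + 645| < ϵ.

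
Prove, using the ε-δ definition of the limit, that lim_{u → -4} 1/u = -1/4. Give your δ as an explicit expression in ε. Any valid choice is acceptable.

Fix ε > 0. We seek δ > 0 such that 0 < |u + 4| < δ implies |1/u + 1/4| < ε.
|1/u + 1/4| = |-4 − u|/(4·|u|) = |u + 4|/(4|u|).
Restrict δ ≤ 2. Then |u + 4| < 2 gives |u| > 2, so 4|u| > 8.
Then |1/u + 1/4| < |u + 4|/8, which is < ε when |u + 4| < 8ε.
Take δ = min(2, 8ε). Then 0 < |u + 4| < δ gives both |u + 4| < 2 and |u + 4| < 8ε, so |1/u + 1/4| < ε.

δ = min(2, 8ε)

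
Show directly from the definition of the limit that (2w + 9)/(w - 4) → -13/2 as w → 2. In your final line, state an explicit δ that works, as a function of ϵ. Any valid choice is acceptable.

δ = min(1, (2/17)ϵ)

Let ϵ > 0. We want δ > 0 with 0 < |w − 2| < δ ⇒ |(2w + 9)/(w - 4) + 13/2| < ϵ.
Combining over a common denominator, (2w + 9)/(w - 4) + 13/2 = [(2w + 9)·(-2) − 13·(w - 4)] / [(-2)·(w - 4)] = -17(w − 2) / ((-2)(w - 4)).
So |(2w + 9)/(w - 4) + 13/2| = 17|w − 2| / (2·|w − 4|).
Require δ ≤ 1, so |w − 4| ≥ |-2| − |w − 2| > 2 − 1 = 1.
Hence |(2w + 9)/(w - 4) + 13/2| < 17|w − 2|/(2·1) = (17/2)|w − 2|, which is < ϵ once |w − 2| < (2/17)ϵ.
Take δ = min(1, (2/17)ϵ). Then 0 < |w − 2| < δ forces both bounds, so |(2w + 9)/(w - 4) + 13/2| < ϵ.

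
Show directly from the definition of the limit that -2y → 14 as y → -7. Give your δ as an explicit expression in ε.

δ = ε/2

Suppose ε > 0. We need δ > 0 so that 0 < |y + 7| < δ implies |(-2y) − 14| < ε.
Since (-2y) − 14 = -2(y + 7), we have |(-2y) − 14| = 2|y + 7|.
Thus it suffices that |y + 7| < ε/2.
Choosing δ = ε/2 gives |(-2y) − 14| = 2|y + 7| < ε whenever |y + 7| < δ.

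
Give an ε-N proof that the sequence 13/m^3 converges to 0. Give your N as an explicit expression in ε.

Let ε > 0 be given. For m ≥ 1, |13/m^3 − 0| = 13/m^3.
13/m^3 < ε ⇔ m^3 > 13/ε ⇔ m > (13/ε)^{1/3}.
Take N = (13/ε)^{1/3}. Then m > N implies 13/m^3 < ε.

N = (13/ε)^{1/3}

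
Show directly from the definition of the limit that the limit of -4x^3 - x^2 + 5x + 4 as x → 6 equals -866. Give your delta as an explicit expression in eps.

Fix eps > 0. We want delta > 0 such that 0 < |x − 6| < delta implies |(-4x^3 - x^2 + 5x + 4) + 866| < eps.
(-4x^3 - x^2 + 5x + 4) + 866 = -4x^3 - x^2 + 5x + 870 = (x − 6)(-4x^2 - 25x - 145).
So |(-4x^3 - x^2 + 5x + 4) + 866| = |x − 6|·|-4x^2 - 25x - 145|.
Require delta ≤ 2. Then |x − 6| < 2 gives |x| < 8, and by the triangle inequality |-4x^2 - 25x - 145| ≤ 4·8^2 + 25·8 + 145 = 601.
Hence |(-4x^3 - x^2 + 5x + 4) + 866| ≤ 601|x − 6| < eps provided |x − 6| < eps/601.
Take delta = min(2, eps/601). Then 0 < |x − 6| < delta gives both |x − 6| < 2 and |x − 6| < eps/601, so |(-4x^3 - x^2 + 5x + 4) + 866| < eps.

delta = min(2, eps/601)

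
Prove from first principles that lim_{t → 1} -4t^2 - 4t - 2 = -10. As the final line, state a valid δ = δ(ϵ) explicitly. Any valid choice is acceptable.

δ = min(2, ϵ/20)

Suppose ϵ > 0. We want δ > 0 such that 0 < |t − 1| < δ implies |(-4t^2 - 4t - 2) + 10| < ϵ.
(-4t^2 - 4t - 2) + 10 = -4t^2 - 4t + 8 = (t − 1)(-4t - 8).
So |(-4t^2 - 4t - 2) + 10| = |t − 1|·|-4t - 8|.
Require δ ≤ 2. Then |t − 1| < 2 gives |t| < 3, and by the triangle inequality |-4t - 8| ≤ 4·3 + 8 = 20.
Hence |(-4t^2 - 4t - 2) + 10| ≤ 20|t − 1| < ϵ provided |t − 1| < ϵ/20.
Take δ = min(2, ϵ/20). Then 0 < |t − 1| < δ gives both |t − 1| < 2 and |t − 1| < ϵ/20, so |(-4t^2 - 4t - 2) + 10| < ϵ.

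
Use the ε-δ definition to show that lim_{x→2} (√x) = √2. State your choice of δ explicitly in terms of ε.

Let ε > 0. We want δ > 0 such that 0 < |x − 2| < δ implies |√x − √2| < ε.
Rationalise: √x − √2 = (x − 2)/(√x + √2), so |√x − √2| = |x − 2|/(√x + √2).
Restrict δ ≤ 2 so that |x − 2| < 2 forces x > 0, and then √x + √2 > √2.
Hence |√x − √2| < |x − 2|/√2, which is < ε once |x − 2| < √2·ε.
Take δ = min(2, √2·ε). If 0 < |x − 2| < δ then x > 0 and |√x − √2| < |x − 2|/√2 < ε.

δ = min(2, √2·ε)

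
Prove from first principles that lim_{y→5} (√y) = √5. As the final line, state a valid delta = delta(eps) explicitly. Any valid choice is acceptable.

delta = min(5, √5·eps)

Let eps > 0. We want delta > 0 such that 0 < |y − 5| < delta implies |√y − √5| < eps.
Multiplying by the conjugate, |√y − √5| = |y − 5|/(√y + √5).
Restrict delta ≤ 5 so that |y − 5| < 5 forces y > 0, and then √y + √5 > √5.
Hence |√y − √5| < |y − 5|/√5, which is < eps once |y − 5| < √5·eps.
Take delta = min(5, √5·eps). If 0 < |y − 5| < delta then y > 0 and |√y − √5| < |y − 5|/√5 < eps.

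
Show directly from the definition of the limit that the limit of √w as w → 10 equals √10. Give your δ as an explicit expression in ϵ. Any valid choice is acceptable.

δ = min(10, √10·ϵ)

Suppose ϵ > 0. We want δ > 0 such that 0 < |w − 10| < δ implies |√w − √10| < ϵ.
Rationalise: √w − √10 = (w − 10)/(√w + √10), so |√w − √10| = |w − 10|/(√w + √10).
Restrict δ ≤ 10 so that |w − 10| < 10 forces w > 0, and then √w + √10 > √10.
Hence |√w − √10| < |w − 10|/√10, which is < ϵ once |w − 10| < √10·ϵ.
Take δ = min(10, √10·ϵ). If 0 < |w − 10| < δ then w > 0 and |√w − √10| < |w − 10|/√10 < ϵ.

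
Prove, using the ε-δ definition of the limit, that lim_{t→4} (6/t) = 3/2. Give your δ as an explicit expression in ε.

Let ε > 0 be given. We seek δ > 0 such that 0 < |t − 4| < δ implies |6/t − (3/2)| < ε.
|6/t − (3/2)| = 6·|4 − t|/(4·|t|) = 6|t − 4|/(4|t|).
Require δ ≤ 2 so that |t| > 4 − 2 = 2, hence 4|t| > 8.
Then |6/t − (3/2)| < 6|t − 4|/8, which is < ε when |t − 4| < (4/3)ε.
Take δ = min(2, (4/3)ε). Then 0 < |t − 4| < δ gives both |t − 4| < 2 and |t − 4| < (4/3)ε, so |6/t − (3/2)| < ε.

δ = min(2, (4/3)ε)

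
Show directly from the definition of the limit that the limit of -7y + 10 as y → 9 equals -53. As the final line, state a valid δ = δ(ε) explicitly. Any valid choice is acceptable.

δ = ε/7

Let ε > 0. We need δ > 0 so that 0 < |y − 9| < δ implies |(-7y + 10) + 53| < ε.
Since (-7y + 10) + 53 = -7(y − 9), we have |(-7y + 10) + 53| = 7|y − 9|.
So 7|y − 9| < ε exactly when |y − 9| < ε/7.
Choosing δ = ε/7 gives |(-7y + 10) + 53| = 7|y − 9| < ε whenever |y − 9| < δ.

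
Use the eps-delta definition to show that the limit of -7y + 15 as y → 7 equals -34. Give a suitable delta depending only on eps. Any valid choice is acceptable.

delta = eps/7

Let eps > 0. We need delta > 0 so that 0 < |y − 7| < delta implies |(-7y + 15) + 34| < eps.
Since (-7y + 15) + 34 = -7(y − 7), we have |(-7y + 15) + 34| = 7|y − 7|.
Thus it suffices that |y − 7| < eps/7.
Choosing delta = eps/7 gives |(-7y + 15) + 34| = 7|y − 7| < eps whenever |y − 7| < delta.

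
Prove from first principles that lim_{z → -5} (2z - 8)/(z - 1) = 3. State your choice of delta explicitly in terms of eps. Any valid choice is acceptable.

Let eps > 0. We want delta > 0 with 0 < |z + 5| < delta ⇒ |(2z - 8)/(z - 1) − 3| < eps.
Combining over a common denominator, (2z - 8)/(z - 1) − 3 = [(2z - 8)·(-6) − (-18)·(z - 1)] / [(-6)·(z - 1)] = 6(z + 5) / ((-6)(z - 1)).
So |(2z - 8)/(z - 1) − 3| = 6|z + 5| / (6·|z − 1|).
Require delta ≤ 3, so |z − 1| ≥ |-6| − |z + 5| > 6 − 3 = 3.
Hence |(2z - 8)/(z - 1) − 3| < 6|z + 5|/(6·3) = (1/3)|z + 5|, which is < eps once |z + 5| < 3eps.
Take delta = min(3, 3eps). Then 0 < |z + 5| < delta forces both bounds, so |(2z - 8)/(z - 1) − 3| < eps.

delta = min(3, 3eps)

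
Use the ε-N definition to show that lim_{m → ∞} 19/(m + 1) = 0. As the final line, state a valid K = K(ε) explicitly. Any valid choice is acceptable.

Fix ε > 0. For m ≥ 1, |19/(m + 1) − 0| = 19/(m + 1) ≤ 19/m.
We need 19/m < ε, i.e. m > 19/ε.
Take K = 19/ε. If m > K then |19/(m + 1)| ≤ 19/m < ε.

K = 19/ε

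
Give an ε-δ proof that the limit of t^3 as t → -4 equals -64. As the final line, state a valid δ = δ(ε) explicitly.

Suppose ε > 0. We seek δ > 0 with 0 < |t + 4| < δ ⇒ |t^3 + 64| < ε.
Factor: t^3 + 64 = (t + 4)(t^2 - 4t + 16), so |t^3 + 64| = |t + 4|·|t^2 - 4t + 16|.
Impose δ ≤ 1 so that |t| < 5; then |t^2 - 4t + 16| ≤ 61.
Hence |t^3 + 64| ≤ 61|t + 4|, which is < ε once |t + 4| < ε/61.
Take δ = min(1, ε/61). If 0 < |t + 4| < δ then both bounds hold and |t^3 + 64| ≤ 61|t + 4| < 61·(ε/61) = ε.

δ = min(1, ε/61)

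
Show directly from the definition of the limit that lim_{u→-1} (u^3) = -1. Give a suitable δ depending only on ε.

Suppose ε > 0. We seek δ > 0 with 0 < |u + 1| < δ ⇒ |u^3 + 1| < ε.
Factor: u^3 + 1 = (u + 1)(u^2 - u + 1), so |u^3 + 1| = |u + 1|·|u^2 - u + 1|.
Impose δ ≤ 2 so that |u| < 3; then |u^2 - u + 1| ≤ 13.
Hence |u^3 + 1| ≤ 13|u + 1|, which is < ε once |u + 1| < ε/13.
Take δ = min(2, ε/13). If 0 < |u + 1| < δ then both bounds hold and |u^3 + 1| ≤ 13|u + 1| < 13·(ε/13) = ε.

δ = min(2, ε/13)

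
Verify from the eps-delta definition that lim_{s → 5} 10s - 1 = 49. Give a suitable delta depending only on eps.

delta = eps/10

Suppose eps > 0. We need delta > 0 so that 0 < |s − 5| < delta implies |(10s - 1) − 49| < eps.
|(10s - 1) − 49| = |10s - 50| = 10|s − 5|.
So 10|s − 5| < eps exactly when |s − 5| < eps/10.
Take delta = eps/10. If 0 < |s − 5| < delta then |(10s - 1) − 49| = 10|s − 5| < 10·(eps/10) = eps.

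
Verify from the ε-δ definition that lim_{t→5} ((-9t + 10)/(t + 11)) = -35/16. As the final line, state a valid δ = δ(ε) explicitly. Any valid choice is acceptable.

δ = min(8, (128/109)ε)

Let ε > 0. We want δ > 0 with 0 < |t − 5| < δ ⇒ |(-9t + 10)/(t + 11) + 35/16| < ε.
Combining over a common denominator, (-9t + 10)/(t + 11) + 35/16 = [(-9t + 10)·16 − (-35)·(t + 11)] / [16·(t + 11)] = -109(t − 5) / (16(t + 11)).
So |(-9t + 10)/(t + 11) + 35/16| = 109|t − 5| / (16·|t + 11|).
Restrict δ ≤ 8. Then |t − 5| < 8 gives |t + 11| = |(t − 5) + 16| ≥ 16 − 8 = 8.
Hence |(-9t + 10)/(t + 11) + 35/16| < 109|t − 5|/(16·8) = (109/128)|t − 5|, which is < ε once |t − 5| < (128/109)ε.
Take δ = min(8, (128/109)ε). Then 0 < |t − 5| < δ forces both bounds, so |(-9t + 10)/(t + 11) + 35/16| < ε.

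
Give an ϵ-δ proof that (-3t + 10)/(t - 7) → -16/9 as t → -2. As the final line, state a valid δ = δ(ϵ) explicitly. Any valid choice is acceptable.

δ = min(9/2, (81/22)ϵ)

Let ϵ > 0 be given. We want δ > 0 with 0 < |t + 2| < δ ⇒ |(-3t + 10)/(t - 7) + 16/9| < ϵ.
Combining over a common denominator, (-3t + 10)/(t - 7) + 16/9 = [(-3t + 10)·(-9) − 16·(t - 7)] / [(-9)·(t - 7)] = 11(t + 2) / ((-9)(t - 7)).
So |(-3t + 10)/(t - 7) + 16/9| = 11|t + 2| / (9·|t − 7|).
Require δ ≤ 9/2, so |t − 7| ≥ |-9| − |t + 2| > 9 − 9/2 = 9/2.
Hence |(-3t + 10)/(t - 7) + 16/9| < 11|t + 2|/(9·(9/2)) = (22/81)|t + 2|, which is < ϵ once |t + 2| < (81/22)ϵ.
Take δ = min(9/2, (81/22)ϵ). Then 0 < |t + 2| < δ forces both bounds, so |(-3t + 10)/(t - 7) + 16/9| < ϵ.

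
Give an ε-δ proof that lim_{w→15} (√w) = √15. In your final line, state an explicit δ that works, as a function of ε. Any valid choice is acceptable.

Fix ε > 0. We want δ > 0 such that 0 < |w − 15| < δ implies |√w − √15| < ε.
Rationalise: √w − √15 = (w − 15)/(√w + √15), so |√w − √15| = |w − 15|/(√w + √15).
Restrict δ ≤ 15 so that |w − 15| < 15 forces w > 0, and then √w + √15 > √15.
Hence |√w − √15| < |w − 15|/√15, which is < ε once |w − 15| < √15·ε.
Take δ = min(15, √15·ε). If 0 < |w − 15| < δ then w > 0 and |√w − √15| < |w − 15|/√15 < ε.

δ = min(15, √15·ε)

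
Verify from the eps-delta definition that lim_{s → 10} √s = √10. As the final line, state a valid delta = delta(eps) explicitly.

delta = min(10, √10·eps)

Let eps > 0. We want delta > 0 such that 0 < |s − 10| < delta implies |√s − √10| < eps.
Multiplying by the conjugate, |√s − √10| = |s − 10|/(√s + √10).
Restrict delta ≤ 10 so that |s − 10| < 10 forces s > 0, and then √s + √10 > √10.
Hence |√s − √10| < |s − 10|/√10, which is < eps once |s − 10| < √10·eps.
Take delta = min(10, √10·eps). If 0 < |s − 10| < delta then s > 0 and |√s − √10| < |s − 10|/√10 < eps.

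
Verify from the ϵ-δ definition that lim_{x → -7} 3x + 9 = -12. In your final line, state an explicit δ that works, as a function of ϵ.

Let ϵ > 0. We need δ > 0 so that 0 < |x + 7| < δ implies |(3x + 9) + 12| < ϵ.
Since (3x + 9) + 12 = 3(x + 7), we have |(3x + 9) + 12| = 3|x + 7|.
Thus it suffices that |x + 7| < ϵ/3.
Choosing δ = ϵ/3 gives |(3x + 9) + 12| = 3|x + 7| < ϵ whenever |x + 7| < δ.

δ = ϵ/3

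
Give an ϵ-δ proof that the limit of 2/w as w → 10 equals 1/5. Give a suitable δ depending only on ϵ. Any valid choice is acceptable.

Suppose ϵ > 0. We seek δ > 0 such that 0 < |w − 10| < δ implies |2/w − (1/5)| < ϵ.
|2/w − (1/5)| = 2·|10 − w|/(10·|w|) = 2|w − 10|/(10|w|).
Restrict δ ≤ 5. Then |w − 10| < 5 gives |w| > 5, so 10|w| > 50.
Then |2/w − (1/5)| < 2|w − 10|/50, which is < ϵ when |w − 10| < 25ϵ.
Take δ = min(5, 25ϵ). Then 0 < |w − 10| < δ gives both |w − 10| < 5 and |w − 10| < 25ϵ, so |2/w − (1/5)| < ϵ.

δ = min(5, 25ϵ)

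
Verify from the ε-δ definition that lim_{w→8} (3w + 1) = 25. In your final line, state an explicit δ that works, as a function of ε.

δ = ε/3

Suppose ε > 0. We need δ > 0 so that 0 < |w − 8| < δ implies |(3w + 1) − 25| < ε.
|(3w + 1) − 25| = |3w - 24| = 3|w − 8|.
Thus it suffices that |w − 8| < ε/3.
Choosing δ = ε/3 gives |(3w + 1) − 25| = 3|w − 8| < ε whenever |w − 8| < δ.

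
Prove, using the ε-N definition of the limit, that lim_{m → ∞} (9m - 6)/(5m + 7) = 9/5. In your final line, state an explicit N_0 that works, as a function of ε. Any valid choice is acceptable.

Let ε > 0. For m ≥ 1, |(9m - 6)/(5m + 7) − (9/5)| = |-93|/(5(5m + 7)) = 93/(5(5m + 7)).
Since 5m + 7 ≥ 5m for m ≥ 1, this is ≤ 93/(5·5m) = (93/25)/m.
So |(9m - 6)/(5m + 7) − (9/5)| < ε whenever m > (93/25)/ε.
Take N_0 = (93/25)/ε. If m > N_0 then |(9m - 6)/(5m + 7) − (9/5)| ≤ (93/25)/m < ε.

N_0 = (93/25)/ε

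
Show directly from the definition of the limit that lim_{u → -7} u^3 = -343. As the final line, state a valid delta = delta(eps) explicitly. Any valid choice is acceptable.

delta = min(1, eps/169)

Let eps > 0 be given. We seek delta > 0 with 0 < |u + 7| < delta ⇒ |u^3 + 343| < eps.
Factor: u^3 + 343 = (u + 7)(u^2 - 7u + 49), so |u^3 + 343| = |u + 7|·|u^2 - 7u + 49|.
Restrict delta ≤ 1. Then |u + 7| < 1 gives |u| < 8, so by the triangle inequality |u^2 - 7u + 49| ≤ 8^2 + 7·8 + 49 = 169.
Hence |u^3 + 343| ≤ 169|u + 7|, which is < eps once |u + 7| < eps/169.
Take delta = min(1, eps/169). If 0 < |u + 7| < delta then both bounds hold and |u^3 + 343| ≤ 169|u + 7| < 169·(eps/169) = eps.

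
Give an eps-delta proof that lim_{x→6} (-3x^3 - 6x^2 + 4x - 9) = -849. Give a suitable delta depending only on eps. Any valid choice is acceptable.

delta = min(2, eps/524)

Suppose eps > 0. We want delta > 0 such that 0 < |x − 6| < delta implies |(-3x^3 - 6x^2 + 4x - 9) + 849| < eps.
(-3x^3 - 6x^2 + 4x - 9) + 849 = -3x^3 - 6x^2 + 4x + 840 = (x − 6)(-3x^2 - 24x - 140).
So |(-3x^3 - 6x^2 + 4x - 9) + 849| = |x − 6|·|-3x^2 - 24x - 140|.
Assume first that |x − 6| < 2, so |x| < 8. Then |-3x^2 - 24x - 140| ≤ 3·8^2 + 24·8 + 140 = 524.
Hence |(-3x^3 - 6x^2 + 4x - 9) + 849| ≤ 524|x − 6| < eps provided |x − 6| < eps/524.
Take delta = min(2, eps/524). Then 0 < |x − 6| < delta gives both |x − 6| < 2 and |x − 6| < eps/524, so |(-3x^3 - 6x^2 + 4x - 9) + 849| < eps.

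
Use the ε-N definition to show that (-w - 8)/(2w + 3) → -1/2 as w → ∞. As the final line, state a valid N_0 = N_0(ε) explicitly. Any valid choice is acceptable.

Let ε > 0. We seek N_0 > 0 such that w > N_0 implies |(-w - 8)/(2w + 3) + 1/2| < ε.
(-w - 8)/(2w + 3) + 1/2 = (2(-w - 8) − (-1)(2w + 3)) / (2(2w + 3)) = -13/(2(2w + 3)).
For w > 0 we have 2w + 3 > 2w, so |(-w - 8)/(2w + 3) + 1/2| = 13/(2(2w + 3)) < 13/(2·2w) = (13/4)/w.
Thus |(-w - 8)/(2w + 3) + 1/2| < ε whenever w > (13/4)/ε.
Take N_0 = (13/4)/ε. If w > N_0 then |(-w - 8)/(2w + 3) + 1/2| < (13/4)/w < ε.

N_0 = (13/4)/ε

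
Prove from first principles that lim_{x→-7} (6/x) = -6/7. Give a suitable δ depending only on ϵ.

Let ϵ > 0 be given. We seek δ > 0 such that 0 < |x + 7| < δ implies |6/x + 6/7| < ϵ.
|6/x + 6/7| = 6·|-7 − x|/(7·|x|) = 6|x + 7|/(7|x|).
Restrict δ ≤ 7/2. Then |x + 7| < 7/2 gives |x| > 7/2, so 7|x| > 49/2.
Then |6/x + 6/7| < 6|x + 7|/(49/2), which is < ϵ when |x + 7| < (49/12)ϵ.
Take δ = min(7/2, (49/12)ϵ). Then 0 < |x + 7| < δ gives both |x + 7| < 7/2 and |x + 7| < (49/12)ϵ, so |6/x + 6/7| < ϵ.

δ = min(7/2, (49/12)ϵ)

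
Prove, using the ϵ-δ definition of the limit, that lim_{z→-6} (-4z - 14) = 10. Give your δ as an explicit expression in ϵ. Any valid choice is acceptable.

Fix ϵ > 0. We need δ > 0 so that 0 < |z + 6| < δ implies |(-4z - 14) − 10| < ϵ.
Since (-4z - 14) − 10 = -4(z + 6), we have |(-4z - 14) − 10| = 4|z + 6|.
So 4|z + 6| < ϵ exactly when |z + 6| < ϵ/4.
Choosing δ = ϵ/4 gives |(-4z - 14) − 10| = 4|z + 6| < ϵ whenever |z + 6| < δ.

δ = ϵ/4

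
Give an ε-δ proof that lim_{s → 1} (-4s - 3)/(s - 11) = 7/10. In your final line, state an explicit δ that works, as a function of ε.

Suppose ε > 0. We want δ > 0 with 0 < |s − 1| < δ ⇒ |(-4s - 3)/(s - 11) − (7/10)| < ε.
Combining over a common denominator, (-4s - 3)/(s - 11) − (7/10) = [(-4s - 3)·(-10) − (-7)·(s - 11)] / [(-10)·(s - 11)] = 47(s − 1) / ((-10)(s - 11)).
So |(-4s - 3)/(s - 11) − (7/10)| = 47|s − 1| / (10·|s − 11|).
Restrict δ ≤ 5. Then |s − 1| < 5 gives |s − 11| = |(s − 1) + (-10)| ≥ 10 − 5 = 5.
Hence |(-4s - 3)/(s - 11) − (7/10)| < 47|s − 1|/(10·5) = (47/50)|s − 1|, which is < ε once |s − 1| < (50/47)ε.
Take δ = min(5, (50/47)ε). Then 0 < |s − 1| < δ forces both bounds, so |(-4s - 3)/(s - 11) − (7/10)| < ε.

δ = min(5, (50/47)ε)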